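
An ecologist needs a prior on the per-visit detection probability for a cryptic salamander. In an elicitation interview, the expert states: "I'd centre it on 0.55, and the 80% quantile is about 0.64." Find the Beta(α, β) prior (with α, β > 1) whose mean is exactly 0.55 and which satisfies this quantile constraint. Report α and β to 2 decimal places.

α ≈ 12.08, β ≈ 9.88

With mean 0.55 fixed, write α = 0.55s, β = 0.45s where s = α+β.
Need P(θ < 0.64) = 0.8 under Beta(0.55s, 0.45s). Normal approximation: (q−m)/√(m(1−m)/s) ≈ z_{0.8} = 0.842, so s ≈ 0.55·0.45·(0.842)²/(0.64−0.55)² = 21.6.
At s = 21.6: P(θ<0.64) ≈ 0.798. Adjusting to match 0.8 gives s ≈ 21.97.
So α = 0.55·21.97 ≈ 12.08, β = 0.45·21.97 ≈ 9.88.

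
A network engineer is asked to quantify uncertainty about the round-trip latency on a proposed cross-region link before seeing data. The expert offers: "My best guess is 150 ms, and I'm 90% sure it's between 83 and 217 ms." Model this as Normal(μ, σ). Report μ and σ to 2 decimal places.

A symmetric 90% interval runs μ ± z·σ with z = 1.645.
Half-width = 67, so σ = 67/1.645 = 40.73.
μ is the stated best guess, 150.00.

μ = 150.00, σ = 40.73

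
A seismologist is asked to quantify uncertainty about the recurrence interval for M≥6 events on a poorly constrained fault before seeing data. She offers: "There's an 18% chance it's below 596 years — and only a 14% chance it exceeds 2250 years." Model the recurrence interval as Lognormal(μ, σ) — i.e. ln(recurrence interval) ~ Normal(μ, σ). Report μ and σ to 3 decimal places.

If T ~ Lognormal(μ,σ) then ln T ~ Normal(μ,σ), so the p-quantile of ln T is μ + z_p·σ.
ln(596) = 6.39 and ln(2250) = 7.719; z_{0.18} = -0.9154, z_{0.86} = 1.08.
σ = (7.719 − 6.39)/(1.08 − (-0.9154)) = 0.666.
μ = 6.39 − (-0.9154)·0.666 = 7.000.

μ ≈ 7.000, σ ≈ 0.666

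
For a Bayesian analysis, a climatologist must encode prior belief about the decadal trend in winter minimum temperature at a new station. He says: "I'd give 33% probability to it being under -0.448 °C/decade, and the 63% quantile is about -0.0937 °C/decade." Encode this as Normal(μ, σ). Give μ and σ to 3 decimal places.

For Normal(μ,σ), the p-quantile is μ + z_p·σ. Here z_{0.33} = -0.4399, z_{0.63} = 0.3319.
So -0.448 = μ − 0.4399σ and -0.0937 = μ + 0.3319σ.
Subtracting: σ = (-0.0937 − -0.448)/(0.3319 − (-0.4399)) = 0.459.
Then μ = -0.448 − (-0.4399)·0.459 = -0.246.

μ = -0.246, σ = 0.459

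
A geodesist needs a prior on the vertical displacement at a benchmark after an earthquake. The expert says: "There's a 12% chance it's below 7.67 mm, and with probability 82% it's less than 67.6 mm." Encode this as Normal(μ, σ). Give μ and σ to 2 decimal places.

For Normal(μ,σ), the p-quantile is μ + z_p·σ. Here z_{0.12} = -1.175, z_{0.82} = 0.9154.
So 7.67 = μ − 1.175σ and 67.6 = μ + 0.9154σ.
Subtracting: σ = (67.6 − 7.67)/(0.9154 − (-1.175)) = 28.67.
Then μ = 7.67 − (-1.175)·28.67 = 41.36.

μ = 41.36, σ = 28.67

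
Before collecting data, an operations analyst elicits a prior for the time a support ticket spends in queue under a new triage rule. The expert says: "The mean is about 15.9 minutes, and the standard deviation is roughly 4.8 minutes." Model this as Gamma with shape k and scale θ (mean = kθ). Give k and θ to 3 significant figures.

For Gamma(k, scale θ): mean = kθ, variance = kθ², so CV = 1/√k.
CV = SD/mean = 4.8/15.9 = 0.3019, hence k = 1/CV² = 11.
Then θ = mean/k = 15.9/11 = 1.45.

k ≈ 11, θ ≈ 1.45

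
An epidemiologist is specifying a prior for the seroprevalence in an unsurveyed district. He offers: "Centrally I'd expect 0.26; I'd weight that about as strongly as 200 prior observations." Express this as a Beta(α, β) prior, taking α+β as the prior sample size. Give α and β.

α = 52, β = 148

Under the effective-sample-size interpretation, Beta(α, β) has prior mean α/(α+β) and prior sample size α+β.
So α+β = 200 and α/(α+β) = 0.26, giving α = 0.26·200 = 52 and β = 200 − 52 = 148.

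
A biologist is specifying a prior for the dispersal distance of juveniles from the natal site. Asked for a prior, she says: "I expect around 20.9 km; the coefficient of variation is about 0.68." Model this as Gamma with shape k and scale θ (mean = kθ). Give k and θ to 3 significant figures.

For Gamma(k, scale θ): mean = kθ, variance = kθ², so CV = 1/√k.
CV = 0.68, hence k = 1/CV² = 2.16.
Then θ = mean/k = 20.9/2.16 = 9.66.

k ≈ 2.16, θ ≈ 9.66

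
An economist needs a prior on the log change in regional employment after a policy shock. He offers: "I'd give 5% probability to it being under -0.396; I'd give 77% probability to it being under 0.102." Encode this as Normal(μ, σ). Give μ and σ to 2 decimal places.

For Normal(μ,σ), the p-quantile is μ + z_p·σ. Here z_{0.05} = -1.645, z_{0.77} = 0.7388.
So -0.396 = μ − 1.645σ and 0.102 = μ + 0.7388σ.
Subtracting: σ = (0.102 − -0.396)/(0.7388 − (-1.645)) = 0.21.
Then μ = -0.396 − (-1.645)·0.21 = -0.05.

μ = -0.05, σ = 0.21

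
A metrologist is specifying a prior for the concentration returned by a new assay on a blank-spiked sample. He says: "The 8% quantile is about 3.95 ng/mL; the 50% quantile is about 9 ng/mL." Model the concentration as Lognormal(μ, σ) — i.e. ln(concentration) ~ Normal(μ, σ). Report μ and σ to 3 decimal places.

If T ~ Lognormal(μ,σ) then ln T ~ Normal(μ,σ), so the p-quantile of ln T is μ + z_p·σ.
ln(3.95) = 1.374 and ln(9) = 2.197; z_{0.08} = -1.405, z_{0.5} = 0.
σ = (2.197 − 1.374)/(0 − (-1.405)) = 0.586.
μ = 1.374 − (-1.405)·0.586 = 2.197.

μ ≈ 2.197, σ ≈ 0.586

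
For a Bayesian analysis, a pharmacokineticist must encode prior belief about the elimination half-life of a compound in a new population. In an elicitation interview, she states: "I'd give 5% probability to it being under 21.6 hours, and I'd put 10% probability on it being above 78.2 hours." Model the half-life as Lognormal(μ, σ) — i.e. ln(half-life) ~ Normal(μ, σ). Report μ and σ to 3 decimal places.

μ ≈ 3.796, σ ≈ 0.440

If T ~ Lognormal(μ,σ) then ln T ~ Normal(μ,σ), so the p-quantile of ln T is μ + z_p·σ.
ln(21.6) = 3.073 and ln(78.2) = 4.359; z_{0.05} = -1.645, z_{0.9} = 1.282.
σ = (4.359 − 3.073)/(1.282 − (-1.645)) = 0.440.
μ = 3.073 − (-1.645)·0.440 = 3.796.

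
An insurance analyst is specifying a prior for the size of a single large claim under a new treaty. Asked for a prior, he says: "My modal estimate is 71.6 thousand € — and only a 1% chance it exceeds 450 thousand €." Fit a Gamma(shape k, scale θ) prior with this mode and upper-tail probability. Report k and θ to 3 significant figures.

Gamma(k,θ) with k>1 has mode (k−1)θ, so θ = 71.6/(k−1).
Need P(X < 450) = 0.99 with θ tied to k this way. Start at k = 2, θ = 71.6: P(X<450) ≈ 0.986.
Too low — raise k to concentrate. Iterating converges to k ≈ 2.08.
Then θ = 71.6/(2.08−1) ≈ 66.3.

k ≈ 2.08, θ ≈ 66.3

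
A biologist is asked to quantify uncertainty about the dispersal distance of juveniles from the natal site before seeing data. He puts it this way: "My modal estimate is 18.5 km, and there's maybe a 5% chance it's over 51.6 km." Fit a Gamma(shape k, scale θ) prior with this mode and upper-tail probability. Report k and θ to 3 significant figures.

k ≈ 3.55, θ ≈ 7.27

Gamma(k,θ) with k>1 has mode (k−1)θ, so θ = 18.5/(k−1).
Need P(X < 51.6) = 0.95 with θ tied to k this way. Start at k = 2, θ = 18.5: P(X<51.6) ≈ 0.767.
Too low — raise k to concentrate. Iterating converges to k ≈ 3.55.
Then θ = 18.5/(3.55−1) ≈ 7.27.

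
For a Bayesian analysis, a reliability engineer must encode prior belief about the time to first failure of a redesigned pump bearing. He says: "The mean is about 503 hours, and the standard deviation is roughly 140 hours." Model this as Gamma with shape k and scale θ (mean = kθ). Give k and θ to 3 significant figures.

k ≈ 12.9, θ ≈ 39

For Gamma(k, scale θ): mean = kθ, variance = kθ², so CV = 1/√k.
CV = SD/mean = 140/503 = 0.2783, hence k = 1/CV² = 12.9.
Then θ = mean/k = 503/12.9 = 39.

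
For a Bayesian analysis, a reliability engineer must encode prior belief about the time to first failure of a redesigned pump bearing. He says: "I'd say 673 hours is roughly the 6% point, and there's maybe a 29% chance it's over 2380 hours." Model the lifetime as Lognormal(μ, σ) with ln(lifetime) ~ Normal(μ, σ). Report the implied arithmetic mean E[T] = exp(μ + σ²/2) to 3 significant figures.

If T ~ Lognormal(μ,σ) then ln T ~ Normal(μ,σ), so the p-quantile of ln T is μ + z_p·σ.
ln(673) = 6.512 and ln(2380) = 7.775; z_{0.06} = -1.555, z_{0.71} = 0.5534.
σ = (7.775 − 6.512)/(0.5534 − (-1.555)) = 0.599.
μ = 6.512 − (-1.555)·0.599 = 7.443.
E[T] = exp(μ + σ²/2) = exp(7.443 + 0.1795) = 2040 hours.

E[T] ≈ 2040 hours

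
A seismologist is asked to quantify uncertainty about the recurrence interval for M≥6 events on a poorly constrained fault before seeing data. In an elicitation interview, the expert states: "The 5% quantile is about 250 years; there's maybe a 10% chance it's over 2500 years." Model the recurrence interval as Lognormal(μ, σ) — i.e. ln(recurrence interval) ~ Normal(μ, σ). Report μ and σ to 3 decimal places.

μ ≈ 6.816, σ ≈ 0.787

If T ~ Lognormal(μ,σ) then ln T ~ Normal(μ,σ), so the p-quantile of ln T is μ + z_p·σ.
ln(250) = 5.521 and ln(2500) = 7.824; z_{0.05} = -1.645, z_{0.9} = 1.282.
σ = (7.824 − 5.521)/(1.282 − (-1.645)) = 0.787.
μ = 5.521 − (-1.645)·0.787 = 6.816.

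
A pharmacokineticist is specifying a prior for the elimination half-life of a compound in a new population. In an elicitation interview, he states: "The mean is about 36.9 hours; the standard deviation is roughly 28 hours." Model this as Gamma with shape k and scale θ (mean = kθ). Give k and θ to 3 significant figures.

For Gamma(k, scale θ): mean = kθ, variance = kθ², so CV = 1/√k.
CV = SD/mean = 28/36.9 = 0.7588, hence k = 1/CV² = 1.74.
Then θ = mean/k = 36.9/1.74 = 21.2.

k ≈ 1.74, θ ≈ 21.2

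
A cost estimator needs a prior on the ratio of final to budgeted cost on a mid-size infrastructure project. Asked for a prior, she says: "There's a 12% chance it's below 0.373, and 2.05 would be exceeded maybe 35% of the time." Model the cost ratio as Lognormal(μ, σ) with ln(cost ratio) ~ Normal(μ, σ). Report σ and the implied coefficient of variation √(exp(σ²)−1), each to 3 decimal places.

σ ≈ 1.092, CV ≈ 1.515

If T ~ Lognormal(μ,σ) then ln T ~ Normal(μ,σ), so the p-quantile of ln T is μ + z_p·σ.
ln(0.373) = -0.9862 and ln(2.05) = 0.7178; z_{0.12} = -1.175, z_{0.65} = 0.3853.
σ = (0.7178 − -0.9862)/(0.3853 − (-1.175)) = 1.092.
μ = -0.9862 − (-1.175)·1.092 = 0.297.
CV = √(exp(σ²)−1) = √(exp(1.1927)−1) = 1.515.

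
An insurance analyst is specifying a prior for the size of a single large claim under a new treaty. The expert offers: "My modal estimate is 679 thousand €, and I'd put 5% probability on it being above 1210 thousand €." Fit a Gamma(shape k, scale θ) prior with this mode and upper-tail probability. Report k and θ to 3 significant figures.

Gamma(k,θ) with k>1 has mode (k−1)θ, so θ = 679/(k−1).
Need P(X < 1210) = 0.95 with θ tied to k this way. Start at k = 2, θ = 679: P(X<1210) ≈ 0.532.
Too low — raise k to concentrate. Iterating converges to k ≈ 9.35.
Then θ = 679/(9.35−1) ≈ 81.3.

k ≈ 9.35, θ ≈ 81.3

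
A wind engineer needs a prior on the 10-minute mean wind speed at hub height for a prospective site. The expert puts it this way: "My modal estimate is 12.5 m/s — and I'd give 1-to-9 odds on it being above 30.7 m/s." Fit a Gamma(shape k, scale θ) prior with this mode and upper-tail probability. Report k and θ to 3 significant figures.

k ≈ 3.38, θ ≈ 5.25

Gamma(k,θ) with k>1 has mode (k−1)θ, so θ = 12.5/(k−1).
Need P(X < 30.7) = 0.9 with θ tied to k this way. Start at k = 2, θ = 12.5: P(X<30.7) ≈ 0.704.
Too low — raise k to concentrate. Iterating converges to k ≈ 3.38.
Then θ = 12.5/(3.38−1) ≈ 5.25.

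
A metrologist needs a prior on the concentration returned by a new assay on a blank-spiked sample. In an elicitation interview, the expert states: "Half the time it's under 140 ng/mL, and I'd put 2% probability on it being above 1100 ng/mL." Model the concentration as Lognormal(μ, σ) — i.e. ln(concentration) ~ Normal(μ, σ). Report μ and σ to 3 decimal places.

If T ~ Lognormal(μ,σ) then ln T ~ Normal(μ,σ), so the p-quantile of ln T is μ + z_p·σ.
ln(140) = 4.942 and ln(1100) = 7.003; z_{0.5} = 0, z_{0.98} = 2.054.
σ = (7.003 − 4.942)/(2.054 − (0)) = 1.004.
μ = 4.942 − (0)·1.004 = 4.942.

μ ≈ 4.942, σ ≈ 1.004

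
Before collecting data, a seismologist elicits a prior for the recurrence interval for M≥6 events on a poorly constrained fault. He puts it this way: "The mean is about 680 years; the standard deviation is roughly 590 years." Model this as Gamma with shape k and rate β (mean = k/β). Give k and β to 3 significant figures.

k ≈ 1.33, β ≈ 0.00195

For Gamma(k, rate β): mean = k/β, variance = k/β², so CV = 1/√k.
CV = SD/mean = 590/680 = 0.8676, hence k = 1/CV² = 1.33.
Then β = k/mean = 1.33/680 = 0.00195.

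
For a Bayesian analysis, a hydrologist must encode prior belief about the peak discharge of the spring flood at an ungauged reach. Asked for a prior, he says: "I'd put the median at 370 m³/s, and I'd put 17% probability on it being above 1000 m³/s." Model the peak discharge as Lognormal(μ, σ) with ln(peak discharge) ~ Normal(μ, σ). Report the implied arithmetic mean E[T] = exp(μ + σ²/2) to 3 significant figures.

If T ~ Lognormal(μ,σ) then ln T ~ Normal(μ,σ), so the p-quantile of ln T is μ + z_p·σ.
ln(370) = 5.914 and ln(1000) = 6.908; z_{0.5} = 0, z_{0.83} = 0.9542.
σ = (6.908 − 5.914)/(0.9542 − (0)) = 1.042.
μ = 5.914 − (0)·1.042 = 5.914.
E[T] = exp(μ + σ²/2) = exp(5.914 + 0.5429) = 637 m³/s.

E[T] ≈ 637 m³/s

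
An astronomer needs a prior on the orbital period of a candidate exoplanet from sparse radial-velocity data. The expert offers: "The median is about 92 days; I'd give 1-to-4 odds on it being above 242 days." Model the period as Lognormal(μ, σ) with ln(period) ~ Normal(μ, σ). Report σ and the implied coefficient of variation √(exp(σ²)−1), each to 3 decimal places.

If T ~ Lognormal(μ,σ) then ln T ~ Normal(μ,σ), so the p-quantile of ln T is μ + z_p·σ.
ln(92) = 4.522 and ln(242) = 5.489; z_{0.5} = 0, z_{0.8} = 0.8416.
σ = (5.489 − 4.522)/(0.8416 − (0)) = 1.149.
μ = 4.522 − (0)·1.149 = 4.522.
CV = √(exp(σ²)−1) = √(exp(1.3205)−1) = 1.657.

σ ≈ 1.149, CV ≈ 1.657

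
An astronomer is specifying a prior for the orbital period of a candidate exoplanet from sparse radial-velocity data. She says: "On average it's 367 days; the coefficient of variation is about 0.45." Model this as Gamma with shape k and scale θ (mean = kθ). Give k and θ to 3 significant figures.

For Gamma(k, scale θ): mean = kθ, variance = kθ², so CV = 1/√k.
CV = 0.45, hence k = 1/CV² = 4.94.
Then θ = mean/k = 367/4.94 = 74.3.

k ≈ 4.94, θ ≈ 74.3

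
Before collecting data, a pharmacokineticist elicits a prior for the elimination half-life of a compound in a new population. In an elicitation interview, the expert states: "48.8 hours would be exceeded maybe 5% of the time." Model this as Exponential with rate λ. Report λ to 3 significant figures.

λ ≈ 0.0614

P(T > 48.8) = e^(−λ·48.8) = 0.05, so λ = −ln(0.05)/48.8 = 0.0614.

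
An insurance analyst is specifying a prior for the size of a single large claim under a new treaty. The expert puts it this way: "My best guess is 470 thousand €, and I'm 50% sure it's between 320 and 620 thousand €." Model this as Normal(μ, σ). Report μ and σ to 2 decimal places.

A symmetric 50% interval runs μ ± z·σ with z = 0.6745.
Half-width = 150, so σ = 150/0.6745 = 222.39.
μ is the stated best guess, 470.00.

μ = 470.00, σ = 222.39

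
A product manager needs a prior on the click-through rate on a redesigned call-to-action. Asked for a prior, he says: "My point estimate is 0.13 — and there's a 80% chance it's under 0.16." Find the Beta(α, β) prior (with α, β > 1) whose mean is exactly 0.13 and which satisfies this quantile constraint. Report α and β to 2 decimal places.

With mean 0.13 fixed, write α = 0.13s, β = 0.87s where s = α+β.
Need P(θ < 0.16) = 0.8 under Beta(0.13s, 0.87s). Normal approximation: (q−m)/√(m(1−m)/s) ≈ z_{0.8} = 0.842, so s ≈ 0.13·0.87·(0.842)²/(0.16−0.13)² = 89.0.
At s = 89.0: P(θ<0.16) ≈ 0.807. Adjusting to match 0.8 gives s ≈ 82.58.
So α = 0.13·82.58 ≈ 10.73, β = 0.87·82.58 ≈ 71.84.

α ≈ 10.73, β ≈ 71.84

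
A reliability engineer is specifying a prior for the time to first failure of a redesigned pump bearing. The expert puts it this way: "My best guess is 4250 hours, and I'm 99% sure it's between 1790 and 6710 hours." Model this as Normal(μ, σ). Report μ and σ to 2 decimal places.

A symmetric 99% interval runs μ ± z·σ with z = 2.576.
Half-width = 2460, so σ = 2460/2.576 = 955.03.
μ is the stated best guess, 4250.00.

μ = 4250.00, σ = 955.03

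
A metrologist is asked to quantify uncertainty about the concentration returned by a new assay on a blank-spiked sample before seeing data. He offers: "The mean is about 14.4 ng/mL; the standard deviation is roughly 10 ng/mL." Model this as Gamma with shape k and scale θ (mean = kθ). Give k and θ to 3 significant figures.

k ≈ 2.07, θ ≈ 6.94

For Gamma(k, scale θ): mean = kθ, variance = kθ², so CV = 1/√k.
CV = SD/mean = 10/14.4 = 0.6944, hence k = 1/CV² = 2.07.
Then θ = mean/k = 14.4/2.07 = 6.94.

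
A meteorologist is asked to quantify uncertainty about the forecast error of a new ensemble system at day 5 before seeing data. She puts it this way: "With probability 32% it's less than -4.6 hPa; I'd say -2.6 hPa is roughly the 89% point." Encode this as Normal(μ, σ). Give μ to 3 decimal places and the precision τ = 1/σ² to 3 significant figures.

The p-quantile of Normal(μ,σ) is μ + z_p·σ, with z_{0.32} = -0.4677 and z_{0.89} = 1.227.
Eliminate σ: μ = (z₂·x₁ − z₁·x₂)/(z₂ − z₁) = (1.227·-4.6 − (-0.4677)·-2.6)/1.694 = -4.048.
Then σ = (x₂ − x₁)/(z₂ − z₁) = (-2.6 − -4.6)/1.694 = 1.180.
Precision τ = 1/σ² = 1/1.18² = 0.718.

μ = -4.048, τ = 0.718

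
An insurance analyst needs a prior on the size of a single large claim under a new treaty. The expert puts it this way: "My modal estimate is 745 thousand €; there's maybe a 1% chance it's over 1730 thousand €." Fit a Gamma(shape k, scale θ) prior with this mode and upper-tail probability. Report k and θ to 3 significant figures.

k ≈ 7.72, θ ≈ 111

Gamma(k,θ) with k>1 has mode (k−1)θ, so θ = 745/(k−1).
Need P(X < 1730) = 0.99 with θ tied to k this way. Start at k = 2, θ = 745: P(X<1730) ≈ 0.674.
Too low — raise k to concentrate. Iterating converges to k ≈ 7.72.
Then θ = 745/(7.72−1) ≈ 111.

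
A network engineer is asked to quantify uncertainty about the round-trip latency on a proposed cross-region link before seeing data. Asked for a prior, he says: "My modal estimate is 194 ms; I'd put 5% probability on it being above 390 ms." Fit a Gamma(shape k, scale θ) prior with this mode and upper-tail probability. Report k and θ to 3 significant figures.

Gamma(k,θ) with k>1 has mode (k−1)θ, so θ = 194/(k−1).
Need P(X < 390) = 0.95 with θ tied to k this way. Start at k = 2, θ = 194: P(X<390) ≈ 0.597.
Too low — raise k to concentrate. Iterating converges to k ≈ 6.68.
Then θ = 194/(6.68−1) ≈ 34.1.

k ≈ 6.68, θ ≈ 34.1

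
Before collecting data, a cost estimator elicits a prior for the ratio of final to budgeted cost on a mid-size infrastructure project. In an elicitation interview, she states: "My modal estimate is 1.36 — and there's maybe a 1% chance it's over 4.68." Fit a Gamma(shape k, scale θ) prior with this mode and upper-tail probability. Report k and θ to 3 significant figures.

k ≈ 3.85, θ ≈ 0.477

Gamma(k,θ) with k>1 has mode (k−1)θ, so θ = 1.36/(k−1).
Need P(X < 4.68) = 0.99 with θ tied to k this way. Start at k = 2, θ = 1.36: P(X<4.68) ≈ 0.858.
Too low — raise k to concentrate. Iterating converges to k ≈ 3.85.
Then θ = 1.36/(3.85−1) ≈ 0.477.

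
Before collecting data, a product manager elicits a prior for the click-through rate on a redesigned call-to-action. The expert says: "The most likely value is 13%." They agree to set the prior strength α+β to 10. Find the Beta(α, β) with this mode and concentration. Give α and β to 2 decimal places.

For α,β > 1 the Beta mode is (α−1)/(α+β−2). With α+β = 10, the mode is (α−1)/8.
Set (α−1)/8 = 0.13 → α = 1 + 0.13·8 = 2.04.
β = 10 − α = 7.96.

α = 2.04, β = 7.96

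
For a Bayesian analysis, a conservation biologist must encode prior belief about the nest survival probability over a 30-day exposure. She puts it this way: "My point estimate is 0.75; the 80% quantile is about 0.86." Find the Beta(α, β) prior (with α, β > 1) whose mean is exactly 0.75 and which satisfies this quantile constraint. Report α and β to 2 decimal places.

With mean 0.75 fixed, write α = 0.75s, β = 0.25s where s = α+β.
Need P(θ < 0.86) = 0.8 under Beta(0.75s, 0.25s). Normal approximation: (q−m)/√(m(1−m)/s) ≈ z_{0.8} = 0.842, so s ≈ 0.75·0.25·(0.842)²/(0.86−0.75)² = 11.0.
At s = 11.0: P(θ<0.86) ≈ 0.795. Adjusting to match 0.8 gives s ≈ 11.36.
So α = 0.75·11.36 ≈ 8.52, β = 0.25·11.36 ≈ 2.84.

α ≈ 8.52, β ≈ 2.84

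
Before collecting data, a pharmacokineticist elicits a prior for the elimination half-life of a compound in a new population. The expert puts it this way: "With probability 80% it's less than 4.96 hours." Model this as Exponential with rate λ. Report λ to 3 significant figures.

P(T < 4.96) = 1 − e^(−λ·4.96) = 0.8, so λ = −ln(1−0.8)/4.96 = −ln(0.2)/4.96 = 0.324.

λ ≈ 0.324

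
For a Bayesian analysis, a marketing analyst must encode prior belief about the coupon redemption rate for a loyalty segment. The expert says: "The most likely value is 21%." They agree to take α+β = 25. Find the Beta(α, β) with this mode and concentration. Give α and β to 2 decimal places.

α = 5.83, β = 19.17

For α,β > 1 the Beta mode is (α−1)/(α+β−2). With α+β = 25, the mode is (α−1)/23.
Set (α−1)/23 = 0.21 → α = 1 + 0.21·23 = 5.83.
β = 25 − α = 19.17.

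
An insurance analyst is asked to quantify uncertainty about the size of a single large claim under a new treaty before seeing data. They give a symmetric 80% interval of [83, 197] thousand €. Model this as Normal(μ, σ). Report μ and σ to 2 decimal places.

A symmetric 80% interval runs μ ± z·σ with z = 1.282.
Half-width = 57, so σ = 57/1.282 = 44.48.
μ is the interval midpoint, 140.00.

μ = 140.00, σ = 44.48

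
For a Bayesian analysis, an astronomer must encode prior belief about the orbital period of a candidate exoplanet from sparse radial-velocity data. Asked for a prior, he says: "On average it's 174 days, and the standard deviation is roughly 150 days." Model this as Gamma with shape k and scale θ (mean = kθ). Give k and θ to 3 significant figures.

k ≈ 1.35, θ ≈ 129

For Gamma(k, scale θ): mean = kθ, variance = kθ², so CV = 1/√k.
CV = SD/mean = 150/174 = 0.8621, hence k = 1/CV² = 1.35.
Then θ = mean/k = 174/1.35 = 129.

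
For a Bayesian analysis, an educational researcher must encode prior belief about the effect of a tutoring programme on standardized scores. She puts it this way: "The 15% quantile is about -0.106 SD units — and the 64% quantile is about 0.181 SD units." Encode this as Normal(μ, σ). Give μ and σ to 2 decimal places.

For Normal(μ,σ), the p-quantile is μ + z_p·σ. Here z_{0.15} = -1.036, z_{0.64} = 0.3585.
So -0.106 = μ − 1.036σ and 0.181 = μ + 0.3585σ.
Subtracting: σ = (0.181 − -0.106)/(0.3585 − (-1.036)) = 0.21.
Then μ = -0.106 − (-1.036)·0.21 = 0.11.

μ = 0.11, σ = 0.21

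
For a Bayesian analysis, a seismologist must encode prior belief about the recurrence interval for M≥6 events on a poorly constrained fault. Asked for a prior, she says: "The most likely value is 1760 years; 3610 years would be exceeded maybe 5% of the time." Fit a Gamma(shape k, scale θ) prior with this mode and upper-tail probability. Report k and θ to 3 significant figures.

Gamma(k,θ) with k>1 has mode (k−1)θ, so θ = 1760/(k−1).
Need P(X < 3610) = 0.95 with θ tied to k this way. Start at k = 2, θ = 1760: P(X<3610) ≈ 0.608.
Too low — raise k to concentrate. Iterating converges to k ≈ 6.36.
Then θ = 1760/(6.36−1) ≈ 328.

k ≈ 6.36, θ ≈ 328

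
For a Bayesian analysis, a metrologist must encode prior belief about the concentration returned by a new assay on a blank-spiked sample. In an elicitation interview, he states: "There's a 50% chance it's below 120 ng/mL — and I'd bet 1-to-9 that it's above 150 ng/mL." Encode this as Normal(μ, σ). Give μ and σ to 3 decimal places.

μ = 120.000, σ = 23.409

For Normal(μ,σ), the p-quantile is μ + z_p·σ. Here z_{0.5} = 0, z_{0.9} = 1.282.
So 120 = μ + 0σ and 150 = μ + 1.282σ.
Subtracting: σ = (150 − 120)/(1.282 − (0)) = 23.409.
Then μ = 120 − (0)·23.409 = 120.000.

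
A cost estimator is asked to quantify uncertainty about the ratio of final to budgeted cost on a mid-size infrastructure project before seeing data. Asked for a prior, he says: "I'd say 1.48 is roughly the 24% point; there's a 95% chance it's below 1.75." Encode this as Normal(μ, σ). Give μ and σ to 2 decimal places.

The p-quantile of Normal(μ,σ) is μ + z_p·σ, with z_{0.24} = -0.7063 and z_{0.95} = 1.645.
Eliminate σ: μ = (z₂·x₁ − z₁·x₂)/(z₂ − z₁) = (1.645·1.48 − (-0.7063)·1.75)/2.351 = 1.56.
Then σ = (x₂ − x₁)/(z₂ − z₁) = (1.75 − 1.48)/2.351 = 0.11.

μ = 1.56, σ = 0.11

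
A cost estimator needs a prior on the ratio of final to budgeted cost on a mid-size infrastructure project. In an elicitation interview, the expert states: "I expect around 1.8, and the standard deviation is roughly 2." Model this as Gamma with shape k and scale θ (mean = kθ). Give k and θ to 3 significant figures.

k ≈ 0.81, θ ≈ 2.22

For Gamma(k, scale θ): mean = kθ, variance = kθ², so CV = 1/√k.
CV = SD/mean = 2/1.8 = 1.111, hence k = 1/CV² = 0.81.
Then θ = mean/k = 1.8/0.81 = 2.22.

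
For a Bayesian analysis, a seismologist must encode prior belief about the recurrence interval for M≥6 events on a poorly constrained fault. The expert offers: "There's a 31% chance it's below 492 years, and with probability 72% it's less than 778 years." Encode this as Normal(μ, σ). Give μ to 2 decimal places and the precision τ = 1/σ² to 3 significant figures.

μ = 623.47, τ = 1.42e-05

The p-quantile of Normal(μ,σ) is μ + z_p·σ, with z_{0.31} = -0.4959 and z_{0.72} = 0.5828.
Eliminate σ: μ = (z₂·x₁ − z₁·x₂)/(z₂ − z₁) = (0.5828·492 − (-0.4959)·778)/1.079 = 623.47.
Then σ = (x₂ − x₁)/(z₂ − z₁) = (778 − 492)/1.079 = 265.14.
Precision τ = 1/σ² = 1/265.1² = 1.42e-05.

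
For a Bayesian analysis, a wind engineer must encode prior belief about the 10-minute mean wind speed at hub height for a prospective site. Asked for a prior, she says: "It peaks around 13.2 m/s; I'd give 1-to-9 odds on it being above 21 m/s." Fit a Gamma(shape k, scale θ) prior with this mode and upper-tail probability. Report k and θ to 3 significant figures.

Gamma(k,θ) with k>1 has mode (k−1)θ, so θ = 13.2/(k−1).
Need P(X < 21) = 0.9 with θ tied to k this way. Start at k = 2, θ = 13.2: P(X<21) ≈ 0.472.
Too low — raise k to concentrate. Iterating converges to k ≈ 9.71.
Then θ = 13.2/(9.71−1) ≈ 1.52.

k ≈ 9.71, θ ≈ 1.52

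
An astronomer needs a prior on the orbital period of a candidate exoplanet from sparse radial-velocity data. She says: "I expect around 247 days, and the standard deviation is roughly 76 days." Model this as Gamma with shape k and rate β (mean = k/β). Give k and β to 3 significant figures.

k ≈ 10.6, β ≈ 0.0428

For Gamma(k, rate β): mean = k/β, variance = k/β², so CV = 1/√k.
CV = SD/mean = 76/247 = 0.3077, hence k = 1/CV² = 10.6.
Then β = k/mean = 10.6/247 = 0.0428.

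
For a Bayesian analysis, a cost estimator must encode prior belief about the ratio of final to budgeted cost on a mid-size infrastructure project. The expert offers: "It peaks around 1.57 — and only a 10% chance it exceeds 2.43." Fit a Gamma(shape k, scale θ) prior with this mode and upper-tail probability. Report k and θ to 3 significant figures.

k ≈ 10.8, θ ≈ 0.16

Gamma(k,θ) with k>1 has mode (k−1)θ, so θ = 1.57/(k−1).
Need P(X < 2.43) = 0.9 with θ tied to k this way. Start at k = 2, θ = 1.57: P(X<2.43) ≈ 0.458.
Too low — raise k to concentrate. Iterating converges to k ≈ 10.8.
Then θ = 1.57/(10.8−1) ≈ 0.16.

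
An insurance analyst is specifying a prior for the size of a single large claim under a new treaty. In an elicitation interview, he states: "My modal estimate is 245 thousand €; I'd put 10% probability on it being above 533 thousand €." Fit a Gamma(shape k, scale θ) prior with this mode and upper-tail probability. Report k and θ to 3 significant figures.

k ≈ 4.18, θ ≈ 77

Gamma(k,θ) with k>1 has mode (k−1)θ, so θ = 245/(k−1).
Need P(X < 533) = 0.9 with θ tied to k this way. Start at k = 2, θ = 245: P(X<533) ≈ 0.639.
Too low — raise k to concentrate. Iterating converges to k ≈ 4.18.
Then θ = 245/(4.18−1) ≈ 77.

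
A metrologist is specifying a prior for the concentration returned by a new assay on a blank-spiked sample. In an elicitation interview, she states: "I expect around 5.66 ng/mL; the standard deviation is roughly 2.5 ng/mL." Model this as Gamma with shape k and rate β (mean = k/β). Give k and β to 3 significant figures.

For Gamma(k, rate β): mean = k/β, variance = k/β², so CV = 1/√k.
CV = SD/mean = 2.5/5.66 = 0.4417, hence k = 1/CV² = 5.13.
Then β = k/mean = 5.13/5.66 = 0.906.

k ≈ 5.13, β ≈ 0.906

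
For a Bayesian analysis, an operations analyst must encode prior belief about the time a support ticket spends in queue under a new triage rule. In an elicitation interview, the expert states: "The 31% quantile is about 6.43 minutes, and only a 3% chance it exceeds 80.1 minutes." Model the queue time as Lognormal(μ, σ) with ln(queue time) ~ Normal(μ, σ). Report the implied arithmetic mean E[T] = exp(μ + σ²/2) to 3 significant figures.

If T ~ Lognormal(μ,σ) then ln T ~ Normal(μ,σ), so the p-quantile of ln T is μ + z_p·σ.
ln(6.43) = 1.861 and ln(80.1) = 4.383; z_{0.31} = -0.4959, z_{0.97} = 1.881.
σ = (4.383 − 1.861)/(1.881 − (-0.4959)) = 1.061.
μ = 1.861 − (-0.4959)·1.061 = 2.387.
E[T] = exp(μ + σ²/2) = exp(2.387 + 0.5632) = 19.1 minutes.

E[T] ≈ 19.1 minutes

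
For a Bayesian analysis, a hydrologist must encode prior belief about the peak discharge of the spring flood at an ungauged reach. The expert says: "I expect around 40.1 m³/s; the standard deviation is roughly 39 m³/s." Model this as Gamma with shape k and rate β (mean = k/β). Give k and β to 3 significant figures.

For Gamma(k, rate β): mean = k/β, variance = k/β², so CV = 1/√k.
CV = SD/mean = 39/40.1 = 0.9726, hence k = 1/CV² = 1.06.
Then β = k/mean = 1.06/40.1 = 0.0264.

k ≈ 1.06, β ≈ 0.0264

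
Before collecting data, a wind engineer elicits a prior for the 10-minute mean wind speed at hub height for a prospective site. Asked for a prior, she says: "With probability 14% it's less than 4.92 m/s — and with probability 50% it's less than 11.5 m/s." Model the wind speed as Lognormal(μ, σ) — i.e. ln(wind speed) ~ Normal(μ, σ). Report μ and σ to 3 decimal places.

μ ≈ 2.442, σ ≈ 0.786

If T ~ Lognormal(μ,σ) then ln T ~ Normal(μ,σ), so the p-quantile of ln T is μ + z_p·σ.
ln(4.92) = 1.593 and ln(11.5) = 2.442; z_{0.14} = -1.08, z_{0.5} = 0.
σ = (2.442 − 1.593)/(0 − (-1.08)) = 0.786.
μ = 1.593 − (-1.08)·0.786 = 2.442.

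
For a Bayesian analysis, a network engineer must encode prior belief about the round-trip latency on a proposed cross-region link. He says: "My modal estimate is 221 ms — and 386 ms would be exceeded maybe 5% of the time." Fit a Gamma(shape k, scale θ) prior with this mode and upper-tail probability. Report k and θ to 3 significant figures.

Gamma(k,θ) with k>1 has mode (k−1)θ, so θ = 221/(k−1).
Need P(X < 386) = 0.95 with θ tied to k this way. Start at k = 2, θ = 221: P(X<386) ≈ 0.521.
Too low — raise k to concentrate. Iterating converges to k ≈ 9.97.
Then θ = 221/(9.97−1) ≈ 24.6.

k ≈ 9.97, θ ≈ 24.6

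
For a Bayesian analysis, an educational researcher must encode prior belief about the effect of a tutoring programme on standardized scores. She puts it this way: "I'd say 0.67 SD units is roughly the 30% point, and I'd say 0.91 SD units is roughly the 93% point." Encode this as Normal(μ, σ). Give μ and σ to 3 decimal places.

μ = 0.733, σ = 0.120

For Normal(μ,σ), the p-quantile is μ + z_p·σ. Here z_{0.3} = -0.5244, z_{0.93} = 1.476.
So 0.67 = μ − 0.5244σ and 0.91 = μ + 1.476σ.
Subtracting: σ = (0.91 − 0.67)/(1.476 − (-0.5244)) = 0.120.
Then μ = 0.67 − (-0.5244)·0.120 = 0.733.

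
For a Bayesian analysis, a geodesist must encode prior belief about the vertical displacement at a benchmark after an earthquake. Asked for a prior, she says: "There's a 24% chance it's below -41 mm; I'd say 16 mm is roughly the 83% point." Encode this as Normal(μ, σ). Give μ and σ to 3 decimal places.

The p-quantile of Normal(μ,σ) is μ + z_p·σ, with z_{0.24} = -0.7063 and z_{0.83} = 0.9542.
Eliminate σ: μ = (z₂·x₁ − z₁·x₂)/(z₂ − z₁) = (0.9542·-41 − (-0.7063)·16)/1.66 = -16.754.
Then σ = (x₂ − x₁)/(z₂ − z₁) = (16 − -41)/1.66 = 34.328.

μ = -16.754, σ = 34.328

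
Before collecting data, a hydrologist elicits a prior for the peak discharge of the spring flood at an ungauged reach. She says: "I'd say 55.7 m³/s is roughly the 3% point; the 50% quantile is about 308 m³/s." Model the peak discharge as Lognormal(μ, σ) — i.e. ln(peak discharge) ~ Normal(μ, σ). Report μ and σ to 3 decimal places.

If T ~ Lognormal(μ,σ) then ln T ~ Normal(μ,σ), so the p-quantile of ln T is μ + z_p·σ.
ln(55.7) = 4.02 and ln(308) = 5.73; z_{0.03} = -1.881, z_{0.5} = 0.
σ = (5.73 − 4.02)/(0 − (-1.881)) = 0.909.
μ = 4.02 − (-1.881)·0.909 = 5.730.

μ ≈ 5.730, σ ≈ 0.909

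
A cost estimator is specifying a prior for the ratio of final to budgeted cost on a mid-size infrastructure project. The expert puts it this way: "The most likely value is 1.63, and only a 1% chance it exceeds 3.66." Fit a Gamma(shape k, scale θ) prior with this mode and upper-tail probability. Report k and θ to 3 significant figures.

Gamma(k,θ) with k>1 has mode (k−1)θ, so θ = 1.63/(k−1).
Need P(X < 3.66) = 0.99 with θ tied to k this way. Start at k = 2, θ = 1.63: P(X<3.66) ≈ 0.656.
Too low — raise k to concentrate. Iterating converges to k ≈ 8.34.
Then θ = 1.63/(8.34−1) ≈ 0.222.

k ≈ 8.34, θ ≈ 0.222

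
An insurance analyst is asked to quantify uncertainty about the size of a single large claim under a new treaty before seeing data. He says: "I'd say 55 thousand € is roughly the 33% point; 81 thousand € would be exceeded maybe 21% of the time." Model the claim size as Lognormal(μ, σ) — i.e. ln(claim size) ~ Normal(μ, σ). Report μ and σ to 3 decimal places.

If T ~ Lognormal(μ,σ) then ln T ~ Normal(μ,σ), so the p-quantile of ln T is μ + z_p·σ.
ln(55) = 4.007 and ln(81) = 4.394; z_{0.33} = -0.4399, z_{0.79} = 0.8064.
σ = (4.394 − 4.007)/(0.8064 − (-0.4399)) = 0.311.
μ = 4.007 − (-0.4399)·0.311 = 4.144.

μ ≈ 4.144, σ ≈ 0.311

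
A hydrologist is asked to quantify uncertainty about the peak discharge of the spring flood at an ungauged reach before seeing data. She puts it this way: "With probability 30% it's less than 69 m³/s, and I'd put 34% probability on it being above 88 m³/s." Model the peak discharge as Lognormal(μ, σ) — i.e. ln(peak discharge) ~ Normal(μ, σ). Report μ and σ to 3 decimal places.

If T ~ Lognormal(μ,σ) then ln T ~ Normal(μ,σ), so the p-quantile of ln T is μ + z_p·σ.
ln(69) = 4.234 and ln(88) = 4.477; z_{0.3} = -0.5244, z_{0.66} = 0.4125.
σ = (4.477 − 4.234)/(0.4125 − (-0.5244)) = 0.260.
μ = 4.234 − (-0.5244)·0.260 = 4.370.

μ ≈ 4.370, σ ≈ 0.260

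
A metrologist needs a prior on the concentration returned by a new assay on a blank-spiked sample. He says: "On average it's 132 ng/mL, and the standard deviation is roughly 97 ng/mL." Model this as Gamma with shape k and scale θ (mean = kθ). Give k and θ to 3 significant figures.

k ≈ 1.85, θ ≈ 71.3

For Gamma(k, scale θ): mean = kθ, variance = kθ², so CV = 1/√k.
CV = SD/mean = 97/132 = 0.7348, hence k = 1/CV² = 1.85.
Then θ = mean/k = 132/1.85 = 71.3.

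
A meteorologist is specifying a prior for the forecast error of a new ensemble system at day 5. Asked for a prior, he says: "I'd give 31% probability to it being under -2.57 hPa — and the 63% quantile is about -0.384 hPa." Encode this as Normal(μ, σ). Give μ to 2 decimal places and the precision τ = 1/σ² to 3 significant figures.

For Normal(μ,σ), the p-quantile is μ + z_p·σ. Here z_{0.31} = -0.4959, z_{0.63} = 0.3319.
So -2.57 = μ − 0.4959σ and -0.384 = μ + 0.3319σ.
Subtracting: σ = (-0.384 − -2.57)/(0.3319 − (-0.4959)) = 2.64.
Then μ = -2.57 − (-0.4959)·2.64 = -1.26.
Precision τ = 1/σ² = 1/2.641² = 0.143.

μ = -1.26, τ = 0.143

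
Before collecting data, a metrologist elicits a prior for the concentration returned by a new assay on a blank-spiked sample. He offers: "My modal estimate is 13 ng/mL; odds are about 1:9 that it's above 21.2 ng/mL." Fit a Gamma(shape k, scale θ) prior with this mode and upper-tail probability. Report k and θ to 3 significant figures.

k ≈ 8.88, θ ≈ 1.65

Gamma(k,θ) with k>1 has mode (k−1)θ, so θ = 13/(k−1).
Need P(X < 21.2) = 0.9 with θ tied to k this way. Start at k = 2, θ = 13: P(X<21.2) ≈ 0.485.
Too low — raise k to concentrate. Iterating converges to k ≈ 8.88.
Then θ = 13/(8.88−1) ≈ 1.65.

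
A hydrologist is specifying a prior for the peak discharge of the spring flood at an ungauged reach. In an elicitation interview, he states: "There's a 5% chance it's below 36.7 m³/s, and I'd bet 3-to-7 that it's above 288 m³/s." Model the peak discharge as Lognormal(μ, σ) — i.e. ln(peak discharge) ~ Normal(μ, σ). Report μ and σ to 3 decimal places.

μ ≈ 5.165, σ ≈ 0.950

If T ~ Lognormal(μ,σ) then ln T ~ Normal(μ,σ), so the p-quantile of ln T is μ + z_p·σ.
ln(36.7) = 3.603 and ln(288) = 5.663; z_{0.05} = -1.645, z_{0.7} = 0.5244.
σ = (5.663 − 3.603)/(0.5244 − (-1.645)) = 0.950.
μ = 3.603 − (-1.645)·0.950 = 5.165.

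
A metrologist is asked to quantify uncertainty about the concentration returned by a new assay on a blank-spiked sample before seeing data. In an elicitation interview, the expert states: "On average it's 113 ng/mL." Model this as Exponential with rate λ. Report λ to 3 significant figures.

Exponential mean = 1/λ, so λ = 1/113.0 = 0.00885.

λ ≈ 0.00885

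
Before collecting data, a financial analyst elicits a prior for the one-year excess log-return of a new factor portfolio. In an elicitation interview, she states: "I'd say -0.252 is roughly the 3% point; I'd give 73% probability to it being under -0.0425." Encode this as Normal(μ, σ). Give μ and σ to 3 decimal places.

The p-quantile of Normal(μ,σ) is μ + z_p·σ, with z_{0.03} = -1.881 and z_{0.73} = 0.6128.
Eliminate σ: μ = (z₂·x₁ − z₁·x₂)/(z₂ − z₁) = (0.6128·-0.252 − (-1.881)·-0.0425)/2.494 = -0.094.
Then σ = (x₂ − x₁)/(z₂ − z₁) = (-0.0425 − -0.252)/2.494 = 0.084.

μ = -0.094, σ = 0.084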